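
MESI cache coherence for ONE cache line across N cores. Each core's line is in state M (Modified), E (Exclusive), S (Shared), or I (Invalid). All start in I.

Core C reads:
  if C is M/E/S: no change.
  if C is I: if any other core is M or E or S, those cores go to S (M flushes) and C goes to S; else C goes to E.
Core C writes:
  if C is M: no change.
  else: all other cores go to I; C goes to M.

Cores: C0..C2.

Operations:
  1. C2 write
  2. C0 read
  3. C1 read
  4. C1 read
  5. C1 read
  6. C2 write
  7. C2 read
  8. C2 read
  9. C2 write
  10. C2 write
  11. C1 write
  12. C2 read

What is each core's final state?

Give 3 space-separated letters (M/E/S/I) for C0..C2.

Answer: I S S

Derivation:
Op 1: C2 write [C2 write: invalidate none -> C2=M] -> [I,I,M]
Op 2: C0 read [C0 read from I: others=['C2=M'] -> C0=S, others downsized to S] -> [S,I,S]
Op 3: C1 read [C1 read from I: others=['C0=S', 'C2=S'] -> C1=S, others downsized to S] -> [S,S,S]
Op 4: C1 read [C1 read: already in S, no change] -> [S,S,S]
Op 5: C1 read [C1 read: already in S, no change] -> [S,S,S]
Op 6: C2 write [C2 write: invalidate ['C0=S', 'C1=S'] -> C2=M] -> [I,I,M]
Op 7: C2 read [C2 read: already in M, no change] -> [I,I,M]
Op 8: C2 read [C2 read: already in M, no change] -> [I,I,M]
Op 9: C2 write [C2 write: already M (modified), no change] -> [I,I,M]
Op 10: C2 write [C2 write: already M (modified), no change] -> [I,I,M]
Op 11: C1 write [C1 write: invalidate ['C2=M'] -> C1=M] -> [I,M,I]
Op 12: C2 read [C2 read from I: others=['C1=M'] -> C2=S, others downsized to S] -> [I,S,S]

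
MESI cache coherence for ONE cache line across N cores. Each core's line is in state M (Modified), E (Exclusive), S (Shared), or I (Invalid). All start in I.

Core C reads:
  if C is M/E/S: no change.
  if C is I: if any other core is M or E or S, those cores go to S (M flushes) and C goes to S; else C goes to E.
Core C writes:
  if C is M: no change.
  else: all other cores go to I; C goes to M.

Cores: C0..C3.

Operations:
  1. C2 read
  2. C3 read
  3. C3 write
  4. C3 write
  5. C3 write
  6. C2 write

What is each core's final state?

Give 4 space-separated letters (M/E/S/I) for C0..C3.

Answer: I I M I

Derivation:
Op 1: C2 read [C2 read from I: no other sharers -> C2=E (exclusive)] -> [I,I,E,I]
Op 2: C3 read [C3 read from I: others=['C2=E'] -> C3=S, others downsized to S] -> [I,I,S,S]
Op 3: C3 write [C3 write: invalidate ['C2=S'] -> C3=M] -> [I,I,I,M]
Op 4: C3 write [C3 write: already M (modified), no change] -> [I,I,I,M]
Op 5: C3 write [C3 write: already M (modified), no change] -> [I,I,I,M]
Op 6: C2 write [C2 write: invalidate ['C3=M'] -> C2=M] -> [I,I,M,I]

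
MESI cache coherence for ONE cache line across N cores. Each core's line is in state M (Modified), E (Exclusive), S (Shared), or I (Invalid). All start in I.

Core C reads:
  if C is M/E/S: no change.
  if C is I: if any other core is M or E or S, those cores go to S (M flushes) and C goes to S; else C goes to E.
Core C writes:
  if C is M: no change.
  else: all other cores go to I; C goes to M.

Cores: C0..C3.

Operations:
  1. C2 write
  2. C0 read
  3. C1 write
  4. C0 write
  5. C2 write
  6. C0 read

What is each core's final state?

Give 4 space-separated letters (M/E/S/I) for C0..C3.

Answer: S I S I

Derivation:
Op 1: C2 write [C2 write: invalidate none -> C2=M] -> [I,I,M,I]
Op 2: C0 read [C0 read from I: others=['C2=M'] -> C0=S, others downsized to S] -> [S,I,S,I]
Op 3: C1 write [C1 write: invalidate ['C0=S', 'C2=S'] -> C1=M] -> [I,M,I,I]
Op 4: C0 write [C0 write: invalidate ['C1=M'] -> C0=M] -> [M,I,I,I]
Op 5: C2 write [C2 write: invalidate ['C0=M'] -> C2=M] -> [I,I,M,I]
Op 6: C0 read [C0 read from I: others=['C2=M'] -> C0=S, others downsized to S] -> [S,I,S,I]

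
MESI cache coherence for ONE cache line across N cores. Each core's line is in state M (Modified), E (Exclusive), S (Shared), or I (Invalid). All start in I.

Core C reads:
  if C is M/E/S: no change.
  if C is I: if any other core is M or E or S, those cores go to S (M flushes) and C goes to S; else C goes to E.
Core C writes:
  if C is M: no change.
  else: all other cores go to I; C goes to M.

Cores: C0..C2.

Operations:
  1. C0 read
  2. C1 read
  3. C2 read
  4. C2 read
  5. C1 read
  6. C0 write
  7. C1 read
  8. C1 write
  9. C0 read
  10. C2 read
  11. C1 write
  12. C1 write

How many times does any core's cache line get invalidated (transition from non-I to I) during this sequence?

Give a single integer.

Op 1: C0 read [C0 read from I: no other sharers -> C0=E (exclusive)] -> [E,I,I] (invalidations this op: 0; running total: 0)
Op 2: C1 read [C1 read from I: others=['C0=E'] -> C1=S, others downsized to S] -> [S,S,I] (invalidations this op: 0; running total: 0)
Op 3: C2 read [C2 read from I: others=['C0=S', 'C1=S'] -> C2=S, others downsized to S] -> [S,S,S] (invalidations this op: 0; running total: 0)
Op 4: C2 read [C2 read: already in S, no change] -> [S,S,S] (invalidations this op: 0; running total: 0)
Op 5: C1 read [C1 read: already in S, no change] -> [S,S,S] (invalidations this op: 0; running total: 0)
Op 6: C0 write [C0 write: invalidate ['C1=S', 'C2=S'] -> C0=M] -> [M,I,I] (invalidations this op: 2; running total: 2)
Op 7: C1 read [C1 read from I: others=['C0=M'] -> C1=S, others downsized to S] -> [S,S,I] (invalidations this op: 0; running total: 2)
Op 8: C1 write [C1 write: invalidate ['C0=S'] -> C1=M] -> [I,M,I] (invalidations this op: 1; running total: 3)
Op 9: C0 read [C0 read from I: others=['C1=M'] -> C0=S, others downsized to S] -> [S,S,I] (invalidations this op: 0; running total: 3)
Op 10: C2 read [C2 read from I: others=['C0=S', 'C1=S'] -> C2=S, others downsized to S] -> [S,S,S] (invalidations this op: 0; running total: 3)
Op 11: C1 write [C1 write: invalidate ['C0=S', 'C2=S'] -> C1=M] -> [I,M,I] (invalidations this op: 2; running total: 5)
Op 12: C1 write [C1 write: already M (modified), no change] -> [I,M,I] (invalidations this op: 0; running total: 5)

Answer: 5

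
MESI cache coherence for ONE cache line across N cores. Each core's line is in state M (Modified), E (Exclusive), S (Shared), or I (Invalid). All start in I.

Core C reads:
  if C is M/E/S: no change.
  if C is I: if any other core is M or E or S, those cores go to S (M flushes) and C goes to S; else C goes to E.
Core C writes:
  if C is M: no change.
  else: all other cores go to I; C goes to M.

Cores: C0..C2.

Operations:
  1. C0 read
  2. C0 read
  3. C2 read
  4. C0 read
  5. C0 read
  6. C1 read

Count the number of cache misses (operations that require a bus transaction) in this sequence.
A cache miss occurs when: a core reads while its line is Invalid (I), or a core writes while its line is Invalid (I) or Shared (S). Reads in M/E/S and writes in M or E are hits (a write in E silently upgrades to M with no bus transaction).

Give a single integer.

Op 1: C0 read [C0 read from I: no other sharers -> C0=E (exclusive)] -> [E,I,I] [MISS #1: read from I]
Op 2: C0 read [C0 read: already in E, no change] -> [E,I,I] [hit: read from E]
Op 3: C2 read [C2 read from I: others=['C0=E'] -> C2=S, others downsized to S] -> [S,I,S] [MISS #2: read from I]
Op 4: C0 read [C0 read: already in S, no change] -> [S,I,S] [hit: read from S]
Op 5: C0 read [C0 read: already in S, no change] -> [S,I,S] [hit: read from S]
Op 6: C1 read [C1 read from I: others=['C0=S', 'C2=S'] -> C1=S, others downsized to S] -> [S,S,S] [MISS #3: read from I]

Answer: 3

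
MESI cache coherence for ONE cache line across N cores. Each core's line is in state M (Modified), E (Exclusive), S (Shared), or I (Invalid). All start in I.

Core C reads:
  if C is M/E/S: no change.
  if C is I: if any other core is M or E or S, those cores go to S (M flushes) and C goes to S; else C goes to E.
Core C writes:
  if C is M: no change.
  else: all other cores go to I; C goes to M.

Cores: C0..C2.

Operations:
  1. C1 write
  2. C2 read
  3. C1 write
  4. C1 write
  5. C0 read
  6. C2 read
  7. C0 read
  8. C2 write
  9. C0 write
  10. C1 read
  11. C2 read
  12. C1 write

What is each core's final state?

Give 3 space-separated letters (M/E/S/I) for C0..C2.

Op 1: C1 write [C1 write: invalidate none -> C1=M] -> [I,M,I]
Op 2: C2 read [C2 read from I: others=['C1=M'] -> C2=S, others downsized to S] -> [I,S,S]
Op 3: C1 write [C1 write: invalidate ['C2=S'] -> C1=M] -> [I,M,I]
Op 4: C1 write [C1 write: already M (modified), no change] -> [I,M,I]
Op 5: C0 read [C0 read from I: others=['C1=M'] -> C0=S, others downsized to S] -> [S,S,I]
Op 6: C2 read [C2 read from I: others=['C0=S', 'C1=S'] -> C2=S, others downsized to S] -> [S,S,S]
Op 7: C0 read [C0 read: already in S, no change] -> [S,S,S]
Op 8: C2 write [C2 write: invalidate ['C0=S', 'C1=S'] -> C2=M] -> [I,I,M]
Op 9: C0 write [C0 write: invalidate ['C2=M'] -> C0=M] -> [M,I,I]
Op 10: C1 read [C1 read from I: others=['C0=M'] -> C1=S, others downsized to S] -> [S,S,I]
Op 11: C2 read [C2 read from I: others=['C0=S', 'C1=S'] -> C2=S, others downsized to S] -> [S,S,S]
Op 12: C1 write [C1 write: invalidate ['C0=S', 'C2=S'] -> C1=M] -> [I,M,I]

Answer: I M I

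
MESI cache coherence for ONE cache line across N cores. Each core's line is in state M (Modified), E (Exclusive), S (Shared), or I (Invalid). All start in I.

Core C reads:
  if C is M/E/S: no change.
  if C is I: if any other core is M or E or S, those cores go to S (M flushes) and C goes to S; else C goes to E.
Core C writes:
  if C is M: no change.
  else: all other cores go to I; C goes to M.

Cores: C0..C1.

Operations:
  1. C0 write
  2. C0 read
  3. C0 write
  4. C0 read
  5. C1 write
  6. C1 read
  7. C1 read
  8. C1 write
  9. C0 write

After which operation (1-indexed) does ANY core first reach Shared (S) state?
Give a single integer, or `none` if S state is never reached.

Answer: none

Derivation:
Op 1: C0 write [C0 write: invalidate none -> C0=M] -> [M,I]
Op 2: C0 read [C0 read: already in M, no change] -> [M,I]
Op 3: C0 write [C0 write: already M (modified), no change] -> [M,I]
Op 4: C0 read [C0 read: already in M, no change] -> [M,I]
Op 5: C1 write [C1 write: invalidate ['C0=M'] -> C1=M] -> [I,M]
Op 6: C1 read [C1 read: already in M, no change] -> [I,M]
Op 7: C1 read [C1 read: already in M, no change] -> [I,M]
Op 8: C1 write [C1 write: already M (modified), no change] -> [I,M]
Op 9: C0 write [C0 write: invalidate ['C1=M'] -> C0=M] -> [M,I]
S state never reached in this sequence.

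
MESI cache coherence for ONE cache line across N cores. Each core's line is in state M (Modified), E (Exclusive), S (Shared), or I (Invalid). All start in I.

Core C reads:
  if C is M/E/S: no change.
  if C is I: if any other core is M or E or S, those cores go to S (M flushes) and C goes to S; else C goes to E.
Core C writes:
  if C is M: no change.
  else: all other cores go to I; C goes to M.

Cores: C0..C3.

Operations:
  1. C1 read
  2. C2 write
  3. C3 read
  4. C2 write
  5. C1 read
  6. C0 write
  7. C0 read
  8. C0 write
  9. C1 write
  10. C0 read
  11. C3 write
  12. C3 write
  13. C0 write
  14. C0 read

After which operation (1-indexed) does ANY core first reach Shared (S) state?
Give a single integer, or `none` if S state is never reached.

Answer: 3

Derivation:
Op 1: C1 read [C1 read from I: no other sharers -> C1=E (exclusive)] -> [I,E,I,I]
Op 2: C2 write [C2 write: invalidate ['C1=E'] -> C2=M] -> [I,I,M,I]
Op 3: C3 read [C3 read from I: others=['C2=M'] -> C3=S, others downsized to S] -> [I,I,S,S]
  -> First S state at op 3; remaining ops need not be traced.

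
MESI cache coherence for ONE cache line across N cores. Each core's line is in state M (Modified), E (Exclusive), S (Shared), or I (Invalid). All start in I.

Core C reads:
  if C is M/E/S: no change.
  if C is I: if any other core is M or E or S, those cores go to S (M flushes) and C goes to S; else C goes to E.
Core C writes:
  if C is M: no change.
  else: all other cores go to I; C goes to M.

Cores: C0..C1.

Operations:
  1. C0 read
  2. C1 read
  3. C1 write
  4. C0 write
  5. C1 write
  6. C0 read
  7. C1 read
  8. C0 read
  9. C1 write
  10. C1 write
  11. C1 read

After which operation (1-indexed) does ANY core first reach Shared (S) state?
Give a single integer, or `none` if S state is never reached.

Answer: 2

Derivation:
Op 1: C0 read [C0 read from I: no other sharers -> C0=E (exclusive)] -> [E,I]
Op 2: C1 read [C1 read from I: others=['C0=E'] -> C1=S, others downsized to S] -> [S,S]
  -> First S state at op 2; remaining ops need not be traced.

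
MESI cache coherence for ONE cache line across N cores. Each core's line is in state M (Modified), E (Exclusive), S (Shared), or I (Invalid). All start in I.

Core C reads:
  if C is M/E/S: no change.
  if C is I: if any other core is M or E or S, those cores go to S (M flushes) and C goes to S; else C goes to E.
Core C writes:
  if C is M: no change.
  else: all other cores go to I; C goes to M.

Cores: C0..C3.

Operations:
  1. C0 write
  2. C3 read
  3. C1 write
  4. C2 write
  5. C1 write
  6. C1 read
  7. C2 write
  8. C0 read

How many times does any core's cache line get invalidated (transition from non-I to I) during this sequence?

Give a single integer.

Op 1: C0 write [C0 write: invalidate none -> C0=M] -> [M,I,I,I] (invalidations this op: 0; running total: 0)
Op 2: C3 read [C3 read from I: others=['C0=M'] -> C3=S, others downsized to S] -> [S,I,I,S] (invalidations this op: 0; running total: 0)
Op 3: C1 write [C1 write: invalidate ['C0=S', 'C3=S'] -> C1=M] -> [I,M,I,I] (invalidations this op: 2; running total: 2)
Op 4: C2 write [C2 write: invalidate ['C1=M'] -> C2=M] -> [I,I,M,I] (invalidations this op: 1; running total: 3)
Op 5: C1 write [C1 write: invalidate ['C2=M'] -> C1=M] -> [I,M,I,I] (invalidations this op: 1; running total: 4)
Op 6: C1 read [C1 read: already in M, no change] -> [I,M,I,I] (invalidations this op: 0; running total: 4)
Op 7: C2 write [C2 write: invalidate ['C1=M'] -> C2=M] -> [I,I,M,I] (invalidations this op: 1; running total: 5)
Op 8: C0 read [C0 read from I: others=['C2=M'] -> C0=S, others downsized to S] -> [S,I,S,I] (invalidations this op: 0; running total: 5)

Answer: 5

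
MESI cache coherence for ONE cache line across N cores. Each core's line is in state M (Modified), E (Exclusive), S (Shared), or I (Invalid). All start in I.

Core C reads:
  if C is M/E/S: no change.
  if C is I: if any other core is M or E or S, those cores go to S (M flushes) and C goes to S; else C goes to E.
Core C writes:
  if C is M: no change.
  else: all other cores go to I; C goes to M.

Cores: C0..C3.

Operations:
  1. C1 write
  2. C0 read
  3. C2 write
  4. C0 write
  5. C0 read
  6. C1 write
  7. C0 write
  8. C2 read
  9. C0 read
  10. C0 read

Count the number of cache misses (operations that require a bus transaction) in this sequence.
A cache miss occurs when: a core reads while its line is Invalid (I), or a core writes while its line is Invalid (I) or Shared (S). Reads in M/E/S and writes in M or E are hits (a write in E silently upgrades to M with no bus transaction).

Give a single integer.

Answer: 7

Derivation:
Op 1: C1 write [C1 write: invalidate none -> C1=M] -> [I,M,I,I] [MISS #1: write from I]
Op 2: C0 read [C0 read from I: others=['C1=M'] -> C0=S, others downsized to S] -> [S,S,I,I] [MISS #2: read from I]
Op 3: C2 write [C2 write: invalidate ['C0=S', 'C1=S'] -> C2=M] -> [I,I,M,I] [MISS #3: write from I]
Op 4: C0 write [C0 write: invalidate ['C2=M'] -> C0=M] -> [M,I,I,I] [MISS #4: write from I]
Op 5: C0 read [C0 read: already in M, no change] -> [M,I,I,I] [hit: read from M]
Op 6: C1 write [C1 write: invalidate ['C0=M'] -> C1=M] -> [I,M,I,I] [MISS #5: write from I]
Op 7: C0 write [C0 write: invalidate ['C1=M'] -> C0=M] -> [M,I,I,I] [MISS #6: write from I]
Op 8: C2 read [C2 read from I: others=['C0=M'] -> C2=S, others downsized to S] -> [S,I,S,I] [MISS #7: read from I]
Op 9: C0 read [C0 read: already in S, no change] -> [S,I,S,I] [hit: read from S]
Op 10: C0 read [C0 read: already in S, no change] -> [S,I,S,I] [hit: read from S]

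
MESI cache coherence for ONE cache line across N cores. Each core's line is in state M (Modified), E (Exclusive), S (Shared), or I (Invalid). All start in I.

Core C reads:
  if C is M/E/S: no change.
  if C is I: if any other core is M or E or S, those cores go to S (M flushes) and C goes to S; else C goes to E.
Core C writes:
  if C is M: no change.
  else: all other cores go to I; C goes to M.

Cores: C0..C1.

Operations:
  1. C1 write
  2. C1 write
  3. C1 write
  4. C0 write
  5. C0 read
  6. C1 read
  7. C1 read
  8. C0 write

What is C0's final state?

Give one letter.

Answer: M

Derivation:
Op 1: C1 write [C1 write: invalidate none -> C1=M] -> [I,M]
Op 2: C1 write [C1 write: already M (modified), no change] -> [I,M]
Op 3: C1 write [C1 write: already M (modified), no change] -> [I,M]
Op 4: C0 write [C0 write: invalidate ['C1=M'] -> C0=M] -> [M,I]
Op 5: C0 read [C0 read: already in M, no change] -> [M,I]
Op 6: C1 read [C1 read from I: others=['C0=M'] -> C1=S, others downsized to S] -> [S,S]
Op 7: C1 read [C1 read: already in S, no change] -> [S,S]
Op 8: C0 write [C0 write: invalidate ['C1=S'] -> C0=M] -> [M,I]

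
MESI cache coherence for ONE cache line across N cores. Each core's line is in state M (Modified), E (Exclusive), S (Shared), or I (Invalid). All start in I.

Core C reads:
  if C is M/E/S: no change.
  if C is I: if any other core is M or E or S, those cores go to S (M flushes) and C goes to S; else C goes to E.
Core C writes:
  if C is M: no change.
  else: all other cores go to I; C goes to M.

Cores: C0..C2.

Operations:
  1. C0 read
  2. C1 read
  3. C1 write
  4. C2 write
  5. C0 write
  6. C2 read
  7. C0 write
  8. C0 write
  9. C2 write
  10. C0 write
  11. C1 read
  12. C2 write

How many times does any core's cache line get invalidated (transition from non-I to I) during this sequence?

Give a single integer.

Op 1: C0 read [C0 read from I: no other sharers -> C0=E (exclusive)] -> [E,I,I] (invalidations this op: 0; running total: 0)
Op 2: C1 read [C1 read from I: others=['C0=E'] -> C1=S, others downsized to S] -> [S,S,I] (invalidations this op: 0; running total: 0)
Op 3: C1 write [C1 write: invalidate ['C0=S'] -> C1=M] -> [I,M,I] (invalidations this op: 1; running total: 1)
Op 4: C2 write [C2 write: invalidate ['C1=M'] -> C2=M] -> [I,I,M] (invalidations this op: 1; running total: 2)
Op 5: C0 write [C0 write: invalidate ['C2=M'] -> C0=M] -> [M,I,I] (invalidations this op: 1; running total: 3)
Op 6: C2 read [C2 read from I: others=['C0=M'] -> C2=S, others downsized to S] -> [S,I,S] (invalidations this op: 0; running total: 3)
Op 7: C0 write [C0 write: invalidate ['C2=S'] -> C0=M] -> [M,I,I] (invalidations this op: 1; running total: 4)
Op 8: C0 write [C0 write: already M (modified), no change] -> [M,I,I] (invalidations this op: 0; running total: 4)
Op 9: C2 write [C2 write: invalidate ['C0=M'] -> C2=M] -> [I,I,M] (invalidations this op: 1; running total: 5)
Op 10: C0 write [C0 write: invalidate ['C2=M'] -> C0=M] -> [M,I,I] (invalidations this op: 1; running total: 6)
Op 11: C1 read [C1 read from I: others=['C0=M'] -> C1=S, others downsized to S] -> [S,S,I] (invalidations this op: 0; running total: 6)
Op 12: C2 write [C2 write: invalidate ['C0=S', 'C1=S'] -> C2=M] -> [I,I,M] (invalidations this op: 2; running total: 8)

Answer: 8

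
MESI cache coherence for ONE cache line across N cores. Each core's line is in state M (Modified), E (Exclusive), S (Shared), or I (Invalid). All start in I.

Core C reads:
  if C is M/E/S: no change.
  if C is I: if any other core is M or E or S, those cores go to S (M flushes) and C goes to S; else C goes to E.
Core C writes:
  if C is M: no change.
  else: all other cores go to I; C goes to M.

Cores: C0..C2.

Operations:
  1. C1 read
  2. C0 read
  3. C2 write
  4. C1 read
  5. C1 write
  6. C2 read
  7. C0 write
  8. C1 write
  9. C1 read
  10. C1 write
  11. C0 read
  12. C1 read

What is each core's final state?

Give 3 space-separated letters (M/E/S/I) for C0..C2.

Answer: S S I

Derivation:
Op 1: C1 read [C1 read from I: no other sharers -> C1=E (exclusive)] -> [I,E,I]
Op 2: C0 read [C0 read from I: others=['C1=E'] -> C0=S, others downsized to S] -> [S,S,I]
Op 3: C2 write [C2 write: invalidate ['C0=S', 'C1=S'] -> C2=M] -> [I,I,M]
Op 4: C1 read [C1 read from I: others=['C2=M'] -> C1=S, others downsized to S] -> [I,S,S]
Op 5: C1 write [C1 write: invalidate ['C2=S'] -> C1=M] -> [I,M,I]
Op 6: C2 read [C2 read from I: others=['C1=M'] -> C2=S, others downsized to S] -> [I,S,S]
Op 7: C0 write [C0 write: invalidate ['C1=S', 'C2=S'] -> C0=M] -> [M,I,I]
Op 8: C1 write [C1 write: invalidate ['C0=M'] -> C1=M] -> [I,M,I]
Op 9: C1 read [C1 read: already in M, no change] -> [I,M,I]
Op 10: C1 write [C1 write: already M (modified), no change] -> [I,M,I]
Op 11: C0 read [C0 read from I: others=['C1=M'] -> C0=S, others downsized to S] -> [S,S,I]
Op 12: C1 read [C1 read: already in S, no change] -> [S,S,I]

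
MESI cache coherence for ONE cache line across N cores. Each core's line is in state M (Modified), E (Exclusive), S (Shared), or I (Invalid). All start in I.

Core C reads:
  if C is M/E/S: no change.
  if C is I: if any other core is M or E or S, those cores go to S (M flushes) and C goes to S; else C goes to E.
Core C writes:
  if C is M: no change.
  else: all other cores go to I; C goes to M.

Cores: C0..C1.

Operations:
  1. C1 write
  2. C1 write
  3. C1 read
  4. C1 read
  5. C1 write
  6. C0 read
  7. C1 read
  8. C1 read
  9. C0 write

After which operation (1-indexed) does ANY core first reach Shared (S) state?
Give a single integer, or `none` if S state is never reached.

Answer: 6

Derivation:
Op 1: C1 write [C1 write: invalidate none -> C1=M] -> [I,M]
Op 2: C1 write [C1 write: already M (modified), no change] -> [I,M]
Op 3: C1 read [C1 read: already in M, no change] -> [I,M]
Op 4: C1 read [C1 read: already in M, no change] -> [I,M]
Op 5: C1 write [C1 write: already M (modified), no change] -> [I,M]
Op 6: C0 read [C0 read from I: others=['C1=M'] -> C0=S, others downsized to S] -> [S,S]
  -> First S state at op 6; remaining ops need not be traced.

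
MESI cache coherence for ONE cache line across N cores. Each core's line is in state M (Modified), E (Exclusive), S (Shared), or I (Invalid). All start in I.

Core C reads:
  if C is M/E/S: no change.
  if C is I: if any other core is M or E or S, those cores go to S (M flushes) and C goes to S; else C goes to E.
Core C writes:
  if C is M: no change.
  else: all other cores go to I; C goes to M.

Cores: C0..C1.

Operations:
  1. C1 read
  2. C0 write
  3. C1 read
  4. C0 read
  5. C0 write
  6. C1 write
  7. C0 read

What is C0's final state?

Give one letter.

Op 1: C1 read [C1 read from I: no other sharers -> C1=E (exclusive)] -> [I,E]
Op 2: C0 write [C0 write: invalidate ['C1=E'] -> C0=M] -> [M,I]
Op 3: C1 read [C1 read from I: others=['C0=M'] -> C1=S, others downsized to S] -> [S,S]
Op 4: C0 read [C0 read: already in S, no change] -> [S,S]
Op 5: C0 write [C0 write: invalidate ['C1=S'] -> C0=M] -> [M,I]
Op 6: C1 write [C1 write: invalidate ['C0=M'] -> C1=M] -> [I,M]
Op 7: C0 read [C0 read from I: others=['C1=M'] -> C0=S, others downsized to S] -> [S,S]

Answer: S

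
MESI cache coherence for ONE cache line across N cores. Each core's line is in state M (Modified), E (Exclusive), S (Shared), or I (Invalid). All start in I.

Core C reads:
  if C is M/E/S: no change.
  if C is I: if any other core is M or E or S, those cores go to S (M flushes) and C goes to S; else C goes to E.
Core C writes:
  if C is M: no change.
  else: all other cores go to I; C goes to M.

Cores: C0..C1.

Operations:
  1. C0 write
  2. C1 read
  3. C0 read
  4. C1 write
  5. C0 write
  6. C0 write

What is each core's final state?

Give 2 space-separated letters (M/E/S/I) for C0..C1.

Answer: M I

Derivation:
Op 1: C0 write [C0 write: invalidate none -> C0=M] -> [M,I]
Op 2: C1 read [C1 read from I: others=['C0=M'] -> C1=S, others downsized to S] -> [S,S]
Op 3: C0 read [C0 read: already in S, no change] -> [S,S]
Op 4: C1 write [C1 write: invalidate ['C0=S'] -> C1=M] -> [I,M]
Op 5: C0 write [C0 write: invalidate ['C1=M'] -> C0=M] -> [M,I]
Op 6: C0 write [C0 write: already M (modified), no change] -> [M,I]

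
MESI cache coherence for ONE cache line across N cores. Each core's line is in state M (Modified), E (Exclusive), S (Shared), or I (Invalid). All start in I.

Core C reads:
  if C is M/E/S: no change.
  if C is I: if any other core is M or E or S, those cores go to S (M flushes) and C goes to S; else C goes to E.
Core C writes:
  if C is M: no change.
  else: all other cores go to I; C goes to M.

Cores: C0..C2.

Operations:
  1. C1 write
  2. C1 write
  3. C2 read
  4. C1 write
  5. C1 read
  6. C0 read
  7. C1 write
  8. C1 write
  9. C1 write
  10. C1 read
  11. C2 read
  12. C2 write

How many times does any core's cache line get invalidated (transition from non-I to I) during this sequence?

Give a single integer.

Op 1: C1 write [C1 write: invalidate none -> C1=M] -> [I,M,I] (invalidations this op: 0; running total: 0)
Op 2: C1 write [C1 write: already M (modified), no change] -> [I,M,I] (invalidations this op: 0; running total: 0)
Op 3: C2 read [C2 read from I: others=['C1=M'] -> C2=S, others downsized to S] -> [I,S,S] (invalidations this op: 0; running total: 0)
Op 4: C1 write [C1 write: invalidate ['C2=S'] -> C1=M] -> [I,M,I] (invalidations this op: 1; running total: 1)
Op 5: C1 read [C1 read: already in M, no change] -> [I,M,I] (invalidations this op: 0; running total: 1)
Op 6: C0 read [C0 read from I: others=['C1=M'] -> C0=S, others downsized to S] -> [S,S,I] (invalidations this op: 0; running total: 1)
Op 7: C1 write [C1 write: invalidate ['C0=S'] -> C1=M] -> [I,M,I] (invalidations this op: 1; running total: 2)
Op 8: C1 write [C1 write: already M (modified), no change] -> [I,M,I] (invalidations this op: 0; running total: 2)
Op 9: C1 write [C1 write: already M (modified), no change] -> [I,M,I] (invalidations this op: 0; running total: 2)
Op 10: C1 read [C1 read: already in M, no change] -> [I,M,I] (invalidations this op: 0; running total: 2)
Op 11: C2 read [C2 read from I: others=['C1=M'] -> C2=S, others downsized to S] -> [I,S,S] (invalidations this op: 0; running total: 2)
Op 12: C2 write [C2 write: invalidate ['C1=S'] -> C2=M] -> [I,I,M] (invalidations this op: 1; running total: 3)

Answer: 3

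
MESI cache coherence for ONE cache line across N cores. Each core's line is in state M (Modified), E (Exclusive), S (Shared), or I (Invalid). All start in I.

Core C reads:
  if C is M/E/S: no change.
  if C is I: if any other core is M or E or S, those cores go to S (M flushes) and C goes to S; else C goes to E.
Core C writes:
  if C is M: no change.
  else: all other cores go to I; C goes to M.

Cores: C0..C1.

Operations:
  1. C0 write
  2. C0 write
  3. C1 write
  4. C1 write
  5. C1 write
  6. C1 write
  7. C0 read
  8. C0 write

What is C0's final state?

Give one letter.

Answer: M

Derivation:
Op 1: C0 write [C0 write: invalidate none -> C0=M] -> [M,I]
Op 2: C0 write [C0 write: already M (modified), no change] -> [M,I]
Op 3: C1 write [C1 write: invalidate ['C0=M'] -> C1=M] -> [I,M]
Op 4: C1 write [C1 write: already M (modified), no change] -> [I,M]
Op 5: C1 write [C1 write: already M (modified), no change] -> [I,M]
Op 6: C1 write [C1 write: already M (modified), no change] -> [I,M]
Op 7: C0 read [C0 read from I: others=['C1=M'] -> C0=S, others downsized to S] -> [S,S]
Op 8: C0 write [C0 write: invalidate ['C1=S'] -> C0=M] -> [M,I]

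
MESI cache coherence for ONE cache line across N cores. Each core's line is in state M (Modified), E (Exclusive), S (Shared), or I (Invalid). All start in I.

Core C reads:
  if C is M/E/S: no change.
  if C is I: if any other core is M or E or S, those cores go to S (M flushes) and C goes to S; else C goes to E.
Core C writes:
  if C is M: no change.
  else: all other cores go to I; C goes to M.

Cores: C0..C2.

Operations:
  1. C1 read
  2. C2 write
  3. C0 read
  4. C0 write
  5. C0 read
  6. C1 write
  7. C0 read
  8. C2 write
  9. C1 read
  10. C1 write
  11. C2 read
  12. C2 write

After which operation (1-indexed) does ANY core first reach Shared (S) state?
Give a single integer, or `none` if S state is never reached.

Answer: 3

Derivation:
Op 1: C1 read [C1 read from I: no other sharers -> C1=E (exclusive)] -> [I,E,I]
Op 2: C2 write [C2 write: invalidate ['C1=E'] -> C2=M] -> [I,I,M]
Op 3: C0 read [C0 read from I: others=['C2=M'] -> C0=S, others downsized to S] -> [S,I,S]
  -> First S state at op 3; remaining ops need not be traced.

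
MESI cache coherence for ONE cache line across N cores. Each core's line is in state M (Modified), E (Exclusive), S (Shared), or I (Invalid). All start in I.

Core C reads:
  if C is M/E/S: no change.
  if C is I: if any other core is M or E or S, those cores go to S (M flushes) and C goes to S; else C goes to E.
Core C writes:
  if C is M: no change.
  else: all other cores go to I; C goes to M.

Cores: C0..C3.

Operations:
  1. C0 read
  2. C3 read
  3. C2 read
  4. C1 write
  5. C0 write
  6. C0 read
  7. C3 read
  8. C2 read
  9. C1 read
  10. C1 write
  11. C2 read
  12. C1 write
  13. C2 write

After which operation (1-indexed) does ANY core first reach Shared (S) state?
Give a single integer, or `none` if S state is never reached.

Op 1: C0 read [C0 read from I: no other sharers -> C0=E (exclusive)] -> [E,I,I,I]
Op 2: C3 read [C3 read from I: others=['C0=E'] -> C3=S, others downsized to S] -> [S,I,I,S]
  -> First S state at op 2; remaining ops need not be traced.

Answer: 2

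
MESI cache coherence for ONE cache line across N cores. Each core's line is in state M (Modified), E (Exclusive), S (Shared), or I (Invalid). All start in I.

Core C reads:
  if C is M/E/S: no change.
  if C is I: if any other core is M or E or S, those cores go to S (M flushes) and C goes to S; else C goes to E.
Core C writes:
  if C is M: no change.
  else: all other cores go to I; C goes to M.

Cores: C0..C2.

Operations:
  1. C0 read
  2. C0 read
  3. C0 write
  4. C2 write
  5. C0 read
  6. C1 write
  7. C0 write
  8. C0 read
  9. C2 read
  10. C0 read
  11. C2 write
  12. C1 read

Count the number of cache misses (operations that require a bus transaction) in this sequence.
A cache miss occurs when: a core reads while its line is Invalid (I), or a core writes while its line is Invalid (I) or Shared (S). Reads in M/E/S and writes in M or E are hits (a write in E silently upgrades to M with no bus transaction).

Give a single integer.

Op 1: C0 read [C0 read from I: no other sharers -> C0=E (exclusive)] -> [E,I,I] [MISS #1: read from I]
Op 2: C0 read [C0 read: already in E, no change] -> [E,I,I] [hit: read from E]
Op 3: C0 write [C0 write: invalidate none -> C0=M] -> [M,I,I] [hit: write from E is a silent E->M upgrade, no bus transaction]
Op 4: C2 write [C2 write: invalidate ['C0=M'] -> C2=M] -> [I,I,M] [MISS #2: write from I]
Op 5: C0 read [C0 read from I: others=['C2=M'] -> C0=S, others downsized to S] -> [S,I,S] [MISS #3: read from I]
Op 6: C1 write [C1 write: invalidate ['C0=S', 'C2=S'] -> C1=M] -> [I,M,I] [MISS #4: write from I]
Op 7: C0 write [C0 write: invalidate ['C1=M'] -> C0=M] -> [M,I,I] [MISS #5: write from I]
Op 8: C0 read [C0 read: already in M, no change] -> [M,I,I] [hit: read from M]
Op 9: C2 read [C2 read from I: others=['C0=M'] -> C2=S, others downsized to S] -> [S,I,S] [MISS #6: read from I]
Op 10: C0 read [C0 read: already in S, no change] -> [S,I,S] [hit: read from S]
Op 11: C2 write [C2 write: invalidate ['C0=S'] -> C2=M] -> [I,I,M] [MISS #7: write from S]
Op 12: C1 read [C1 read from I: others=['C2=M'] -> C1=S, others downsized to S] -> [I,S,S] [MISS #8: read from I]

Answer: 8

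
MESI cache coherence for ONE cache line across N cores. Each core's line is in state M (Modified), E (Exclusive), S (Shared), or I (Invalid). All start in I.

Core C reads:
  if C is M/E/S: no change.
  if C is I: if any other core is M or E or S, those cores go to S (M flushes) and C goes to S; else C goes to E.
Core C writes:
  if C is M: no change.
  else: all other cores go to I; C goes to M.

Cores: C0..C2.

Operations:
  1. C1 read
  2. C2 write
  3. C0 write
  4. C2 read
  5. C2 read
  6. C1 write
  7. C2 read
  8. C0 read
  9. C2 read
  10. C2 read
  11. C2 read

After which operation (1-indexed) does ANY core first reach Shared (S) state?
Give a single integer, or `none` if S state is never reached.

Answer: 4

Derivation:
Op 1: C1 read [C1 read from I: no other sharers -> C1=E (exclusive)] -> [I,E,I]
Op 2: C2 write [C2 write: invalidate ['C1=E'] -> C2=M] -> [I,I,M]
Op 3: C0 write [C0 write: invalidate ['C2=M'] -> C0=M] -> [M,I,I]
Op 4: C2 read [C2 read from I: others=['C0=M'] -> C2=S, others downsized to S] -> [S,I,S]
  -> First S state at op 4; remaining ops need not be traced.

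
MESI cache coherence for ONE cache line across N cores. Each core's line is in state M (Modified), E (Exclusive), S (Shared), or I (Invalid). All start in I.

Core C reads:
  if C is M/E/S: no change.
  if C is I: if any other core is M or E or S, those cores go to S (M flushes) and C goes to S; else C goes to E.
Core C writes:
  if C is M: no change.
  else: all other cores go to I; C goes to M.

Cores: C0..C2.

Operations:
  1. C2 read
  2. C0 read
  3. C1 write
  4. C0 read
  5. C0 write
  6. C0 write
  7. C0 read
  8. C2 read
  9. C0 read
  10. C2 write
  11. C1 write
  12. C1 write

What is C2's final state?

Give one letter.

Op 1: C2 read [C2 read from I: no other sharers -> C2=E (exclusive)] -> [I,I,E]
Op 2: C0 read [C0 read from I: others=['C2=E'] -> C0=S, others downsized to S] -> [S,I,S]
Op 3: C1 write [C1 write: invalidate ['C0=S', 'C2=S'] -> C1=M] -> [I,M,I]
Op 4: C0 read [C0 read from I: others=['C1=M'] -> C0=S, others downsized to S] -> [S,S,I]
Op 5: C0 write [C0 write: invalidate ['C1=S'] -> C0=M] -> [M,I,I]
Op 6: C0 write [C0 write: already M (modified), no change] -> [M,I,I]
Op 7: C0 read [C0 read: already in M, no change] -> [M,I,I]
Op 8: C2 read [C2 read from I: others=['C0=M'] -> C2=S, others downsized to S] -> [S,I,S]
Op 9: C0 read [C0 read: already in S, no change] -> [S,I,S]
Op 10: C2 write [C2 write: invalidate ['C0=S'] -> C2=M] -> [I,I,M]
Op 11: C1 write [C1 write: invalidate ['C2=M'] -> C1=M] -> [I,M,I]
Op 12: C1 write [C1 write: already M (modified), no change] -> [I,M,I]

Answer: I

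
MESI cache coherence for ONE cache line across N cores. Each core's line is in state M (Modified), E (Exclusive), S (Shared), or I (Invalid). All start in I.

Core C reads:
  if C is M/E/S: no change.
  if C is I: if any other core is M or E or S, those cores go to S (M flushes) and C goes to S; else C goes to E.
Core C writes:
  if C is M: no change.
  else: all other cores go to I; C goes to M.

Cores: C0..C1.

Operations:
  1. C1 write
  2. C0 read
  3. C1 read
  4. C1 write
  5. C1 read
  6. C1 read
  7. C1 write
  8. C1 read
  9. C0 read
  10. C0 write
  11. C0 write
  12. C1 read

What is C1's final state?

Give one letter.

Op 1: C1 write [C1 write: invalidate none -> C1=M] -> [I,M]
Op 2: C0 read [C0 read from I: others=['C1=M'] -> C0=S, others downsized to S] -> [S,S]
Op 3: C1 read [C1 read: already in S, no change] -> [S,S]
Op 4: C1 write [C1 write: invalidate ['C0=S'] -> C1=M] -> [I,M]
Op 5: C1 read [C1 read: already in M, no change] -> [I,M]
Op 6: C1 read [C1 read: already in M, no change] -> [I,M]
Op 7: C1 write [C1 write: already M (modified), no change] -> [I,M]
Op 8: C1 read [C1 read: already in M, no change] -> [I,M]
Op 9: C0 read [C0 read from I: others=['C1=M'] -> C0=S, others downsized to S] -> [S,S]
Op 10: C0 write [C0 write: invalidate ['C1=S'] -> C0=M] -> [M,I]
Op 11: C0 write [C0 write: already M (modified), no change] -> [M,I]
Op 12: C1 read [C1 read from I: others=['C0=M'] -> C1=S, others downsized to S] -> [S,S]

Answer: S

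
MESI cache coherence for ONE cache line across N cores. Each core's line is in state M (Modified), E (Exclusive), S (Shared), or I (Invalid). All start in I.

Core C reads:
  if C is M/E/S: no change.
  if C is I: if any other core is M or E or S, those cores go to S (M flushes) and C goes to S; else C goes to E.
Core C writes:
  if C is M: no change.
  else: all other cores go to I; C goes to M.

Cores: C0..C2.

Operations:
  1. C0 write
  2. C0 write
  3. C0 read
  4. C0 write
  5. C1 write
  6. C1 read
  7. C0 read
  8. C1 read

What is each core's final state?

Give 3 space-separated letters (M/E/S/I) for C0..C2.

Answer: S S I

Derivation:
Op 1: C0 write [C0 write: invalidate none -> C0=M] -> [M,I,I]
Op 2: C0 write [C0 write: already M (modified), no change] -> [M,I,I]
Op 3: C0 read [C0 read: already in M, no change] -> [M,I,I]
Op 4: C0 write [C0 write: already M (modified), no change] -> [M,I,I]
Op 5: C1 write [C1 write: invalidate ['C0=M'] -> C1=M] -> [I,M,I]
Op 6: C1 read [C1 read: already in M, no change] -> [I,M,I]
Op 7: C0 read [C0 read from I: others=['C1=M'] -> C0=S, others downsized to S] -> [S,S,I]
Op 8: C1 read [C1 read: already in S, no change] -> [S,S,I]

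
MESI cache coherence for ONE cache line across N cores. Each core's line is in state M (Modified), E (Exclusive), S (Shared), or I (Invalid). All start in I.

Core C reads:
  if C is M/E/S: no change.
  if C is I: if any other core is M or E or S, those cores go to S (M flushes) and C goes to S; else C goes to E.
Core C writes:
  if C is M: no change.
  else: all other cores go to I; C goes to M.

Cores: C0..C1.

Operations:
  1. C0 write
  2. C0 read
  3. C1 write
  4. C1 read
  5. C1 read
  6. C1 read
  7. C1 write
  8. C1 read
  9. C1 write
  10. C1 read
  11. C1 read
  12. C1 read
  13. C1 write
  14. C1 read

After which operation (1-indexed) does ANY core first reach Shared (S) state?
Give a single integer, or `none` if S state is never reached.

Answer: none

Derivation:
Op 1: C0 write [C0 write: invalidate none -> C0=M] -> [M,I]
Op 2: C0 read [C0 read: already in M, no change] -> [M,I]
Op 3: C1 write [C1 write: invalidate ['C0=M'] -> C1=M] -> [I,M]
Op 4: C1 read [C1 read: already in M, no change] -> [I,M]
Op 5: C1 read [C1 read: already in M, no change] -> [I,M]
Op 6: C1 read [C1 read: already in M, no change] -> [I,M]
Op 7: C1 write [C1 write: already M (modified), no change] -> [I,M]
Op 8: C1 read [C1 read: already in M, no change] -> [I,M]
Op 9: C1 write [C1 write: already M (modified), no change] -> [I,M]
Op 10: C1 read [C1 read: already in M, no change] -> [I,M]
Op 11: C1 read [C1 read: already in M, no change] -> [I,M]
Op 12: C1 read [C1 read: already in M, no change] -> [I,M]
Op 13: C1 write [C1 write: already M (modified), no change] -> [I,M]
Op 14: C1 read [C1 read: already in M, no change] -> [I,M]
S state never reached in this sequence.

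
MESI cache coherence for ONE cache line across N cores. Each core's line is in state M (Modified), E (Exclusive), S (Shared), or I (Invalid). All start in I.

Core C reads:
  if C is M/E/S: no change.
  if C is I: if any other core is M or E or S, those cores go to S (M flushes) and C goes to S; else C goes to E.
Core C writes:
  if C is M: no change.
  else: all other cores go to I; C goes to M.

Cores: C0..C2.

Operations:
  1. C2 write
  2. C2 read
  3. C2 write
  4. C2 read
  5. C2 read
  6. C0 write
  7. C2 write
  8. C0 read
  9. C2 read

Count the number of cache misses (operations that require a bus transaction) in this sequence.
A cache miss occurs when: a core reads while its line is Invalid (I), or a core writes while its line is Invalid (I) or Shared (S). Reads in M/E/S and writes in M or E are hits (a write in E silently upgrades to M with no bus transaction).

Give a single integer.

Answer: 4

Derivation:
Op 1: C2 write [C2 write: invalidate none -> C2=M] -> [I,I,M] [MISS #1: write from I]
Op 2: C2 read [C2 read: already in M, no change] -> [I,I,M] [hit: read from M]
Op 3: C2 write [C2 write: already M (modified), no change] -> [I,I,M] [hit: write from M]
Op 4: C2 read [C2 read: already in M, no change] -> [I,I,M] [hit: read from M]
Op 5: C2 read [C2 read: already in M, no change] -> [I,I,M] [hit: read from M]
Op 6: C0 write [C0 write: invalidate ['C2=M'] -> C0=M] -> [M,I,I] [MISS #2: write from I]
Op 7: C2 write [C2 write: invalidate ['C0=M'] -> C2=M] -> [I,I,M] [MISS #3: write from I]
Op 8: C0 read [C0 read from I: others=['C2=M'] -> C0=S, others downsized to S] -> [S,I,S] [MISS #4: read from I]
Op 9: C2 read [C2 read: already in S, no change] -> [S,I,S] [hit: read from S]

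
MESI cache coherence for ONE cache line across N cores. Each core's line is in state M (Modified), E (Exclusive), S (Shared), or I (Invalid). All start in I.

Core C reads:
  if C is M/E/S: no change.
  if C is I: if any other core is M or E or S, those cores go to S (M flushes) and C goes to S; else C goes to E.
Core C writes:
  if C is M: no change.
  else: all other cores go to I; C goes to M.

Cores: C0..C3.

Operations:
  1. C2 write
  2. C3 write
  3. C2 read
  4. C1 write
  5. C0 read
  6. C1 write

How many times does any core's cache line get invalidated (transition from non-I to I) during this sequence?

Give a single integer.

Op 1: C2 write [C2 write: invalidate none -> C2=M] -> [I,I,M,I] (invalidations this op: 0; running total: 0)
Op 2: C3 write [C3 write: invalidate ['C2=M'] -> C3=M] -> [I,I,I,M] (invalidations this op: 1; running total: 1)
Op 3: C2 read [C2 read from I: others=['C3=M'] -> C2=S, others downsized to S] -> [I,I,S,S] (invalidations this op: 0; running total: 1)
Op 4: C1 write [C1 write: invalidate ['C2=S', 'C3=S'] -> C1=M] -> [I,M,I,I] (invalidations this op: 2; running total: 3)
Op 5: C0 read [C0 read from I: others=['C1=M'] -> C0=S, others downsized to S] -> [S,S,I,I] (invalidations this op: 0; running total: 3)
Op 6: C1 write [C1 write: invalidate ['C0=S'] -> C1=M] -> [I,M,I,I] (invalidations this op: 1; running total: 4)

Answer: 4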